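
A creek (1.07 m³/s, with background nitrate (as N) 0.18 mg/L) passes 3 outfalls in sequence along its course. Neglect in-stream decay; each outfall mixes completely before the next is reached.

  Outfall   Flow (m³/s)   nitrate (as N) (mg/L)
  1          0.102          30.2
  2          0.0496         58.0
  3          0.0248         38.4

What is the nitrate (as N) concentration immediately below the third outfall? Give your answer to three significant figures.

Outfall 1: combined Q = 1.172 m³/s; C = (1.070·0.1800 + 0.1020·30.20)/1.172 = 2.793 mg/L.
Outfall 2: combined Q = 1.222 m³/s; C = (1.172·2.793 + 0.04960·58.00)/1.222 = 5.034 mg/L.
Outfall 3: combined Q = 1.246 m³/s; C = (1.222·5.034 + 0.02480·38.40)/1.246 = 5.698 mg/L.

5.70 mg/L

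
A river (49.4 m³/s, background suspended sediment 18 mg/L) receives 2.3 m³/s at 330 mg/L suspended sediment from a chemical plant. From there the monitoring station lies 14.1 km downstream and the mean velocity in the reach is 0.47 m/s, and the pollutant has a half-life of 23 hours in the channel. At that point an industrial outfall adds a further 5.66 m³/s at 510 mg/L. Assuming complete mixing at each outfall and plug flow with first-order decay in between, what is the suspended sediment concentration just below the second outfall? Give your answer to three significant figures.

After mixing, C = (49.40·18.00 + 2.300·330.0) / 51.70 = 1648/51.70 = 31.88 mg/L; combined flow 51.70 m³/s.
Travel time t = 14.1·1000 / 0.47 = 30000 s = 8.333 h.
Half-life 23 h → k = ln 2 / 23 = 0.03014 h⁻¹ = 0.7233 d⁻¹.
Decay over the reach: 31.88·exp(−kt) = 31.88·0.7779 = 24.80 mg/L.
At the second outfall, C = (51.70·24.80 + 5.660·510.0) / (51.70 + 5.660) = 72.68 mg/L.

72.7 mg/L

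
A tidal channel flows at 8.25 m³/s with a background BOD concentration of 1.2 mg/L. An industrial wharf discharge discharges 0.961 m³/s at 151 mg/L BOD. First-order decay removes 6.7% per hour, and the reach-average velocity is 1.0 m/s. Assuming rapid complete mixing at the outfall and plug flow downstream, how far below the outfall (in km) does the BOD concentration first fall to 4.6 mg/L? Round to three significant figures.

67.3 km

After mixing, C = (8.250·1.200 + 0.9610·151.0) / 9.211 = 155.0/9.211 = 16.83 mg/L.
6.7%/h lost → k = −ln(1 − 0.067) = 0.06935 h⁻¹.
Set 16.83·exp(−k·t) = 4.6 → t = ln(16.83/4.6)/k = 67330 s = 18.70 h.
Distance = v·t = 1.0·67330 = 67330 m = 67.33 km.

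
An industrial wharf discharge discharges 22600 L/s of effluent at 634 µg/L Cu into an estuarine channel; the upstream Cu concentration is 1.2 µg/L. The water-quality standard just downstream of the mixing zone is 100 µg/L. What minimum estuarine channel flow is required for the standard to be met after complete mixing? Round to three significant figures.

Set C_mix = 100: (Q·1.200 + 22600·634.0) / (Q + 22600) = 100
→ Q = 22600·(634.0 − 100)/(100 − 1.200) = 122100 L/s.

122000 L/s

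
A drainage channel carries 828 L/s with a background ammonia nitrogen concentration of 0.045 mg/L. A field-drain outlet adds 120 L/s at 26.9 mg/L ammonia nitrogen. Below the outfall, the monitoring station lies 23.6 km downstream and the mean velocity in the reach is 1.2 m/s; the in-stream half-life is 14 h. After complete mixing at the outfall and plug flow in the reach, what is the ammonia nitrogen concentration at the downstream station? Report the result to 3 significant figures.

Flow-weighted average: C = (828.0·0.04500 + 120.0·26.90) / 948.0 = 3265/948.0 = 3.444 mg/L.
Travel time t = 23.6·1000 / 1.2 = 19670 s = 5.463 h.
Half-life 14 h → k = ln 2 / 14 = 0.04951 h⁻¹ = 1.188 d⁻¹.
Applying C = C₀e^(−kt): 3.444 × 0.7630 = 2.628 mg/L.

2.63 mg/L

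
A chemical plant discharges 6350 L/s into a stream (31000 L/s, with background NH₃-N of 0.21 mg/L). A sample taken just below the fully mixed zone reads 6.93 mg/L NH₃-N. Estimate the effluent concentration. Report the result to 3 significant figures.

Mass balance: 31000·0.2100 + 6350·Cₑ = 37350·6.930
→ Cₑ = (37350·6.930 − 31000·0.2100) / 6350 = 39.74 mg/L.

39.7 mg/L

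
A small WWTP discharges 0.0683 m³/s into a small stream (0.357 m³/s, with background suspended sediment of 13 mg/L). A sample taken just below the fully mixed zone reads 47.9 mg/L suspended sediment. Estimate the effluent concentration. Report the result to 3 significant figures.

230 mg/L

Mass balance: 0.3570·13.00 + 0.06830·Cₑ = 0.4253·47.90
→ Cₑ = (0.4253·47.90 − 0.3570·13.00) / 0.06830 = 230.3 mg/L.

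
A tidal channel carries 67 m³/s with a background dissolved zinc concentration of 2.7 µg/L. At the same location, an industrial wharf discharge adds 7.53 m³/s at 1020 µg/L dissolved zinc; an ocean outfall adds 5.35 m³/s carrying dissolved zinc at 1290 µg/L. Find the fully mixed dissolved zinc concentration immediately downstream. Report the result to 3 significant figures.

After mixing, C = (67.00·2.700 + 7.530·1020 + 5.350·1290) / 79.88 = 14760/79.88 = 184.8 µg/L.

185 µg/L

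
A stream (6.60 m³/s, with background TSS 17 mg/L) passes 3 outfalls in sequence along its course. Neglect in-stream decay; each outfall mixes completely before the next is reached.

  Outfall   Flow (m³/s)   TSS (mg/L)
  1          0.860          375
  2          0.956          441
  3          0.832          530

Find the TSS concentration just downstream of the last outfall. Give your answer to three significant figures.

140 mg/L

Below outfall 1: Q → 7.460 m³/s, C = (6.600·17.00 + 0.8600·375.0)/7.460 = 58.27 mg/L.
Below outfall 2: Q → 8.416 m³/s, C = (7.460·58.27 + 0.9560·441.0)/8.416 = 101.7 mg/L.
Below outfall 3: Q → 9.248 m³/s, C = (8.416·101.7 + 0.8320·530.0)/9.248 = 140.3 mg/L.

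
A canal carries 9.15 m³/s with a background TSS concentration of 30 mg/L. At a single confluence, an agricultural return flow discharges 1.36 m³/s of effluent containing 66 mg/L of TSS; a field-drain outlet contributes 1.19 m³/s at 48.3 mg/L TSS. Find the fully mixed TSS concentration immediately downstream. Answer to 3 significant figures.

Conservation of mass: C = (9.150·30.00 + 1.360·66.00 + 1.190·48.30) / 11.70 = 421.7/11.70 = 36.05 mg/L.

36.0 mg/L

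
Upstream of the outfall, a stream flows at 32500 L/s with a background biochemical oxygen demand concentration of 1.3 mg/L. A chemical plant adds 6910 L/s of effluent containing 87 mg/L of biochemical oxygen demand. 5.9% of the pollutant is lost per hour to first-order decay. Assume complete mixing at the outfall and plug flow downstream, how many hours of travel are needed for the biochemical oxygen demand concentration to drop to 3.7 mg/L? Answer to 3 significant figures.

Mixed concentration C = ΣQC/ΣQ = (32500·1.300 + 6910·87.00) / 39410 = 643400/39410 = 16.33 mg/L.
5.9%/h lost → k = −ln(1 − 0.059) = 0.06081 h⁻¹.
16.33·exp(−k·t) = 3.7 → t = ln(16.33/3.7)/k = 87880 s = 24.41 h.

24.4 h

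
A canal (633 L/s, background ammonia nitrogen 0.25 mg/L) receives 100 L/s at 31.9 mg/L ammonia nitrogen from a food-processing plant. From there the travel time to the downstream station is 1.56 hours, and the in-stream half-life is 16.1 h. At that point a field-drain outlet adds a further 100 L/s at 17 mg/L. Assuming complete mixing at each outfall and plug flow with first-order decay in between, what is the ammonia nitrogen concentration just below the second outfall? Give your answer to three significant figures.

5.80 mg/L

Flow-weighted average: C = (633.0·0.2500 + 100.0·31.90) / 733.0 = 3348/733.0 = 4.568 mg/L; combined flow 733.0 L/s.
Half-life 16.1 h → k = ln 2 / 16.1 = 0.04305 h⁻¹ = 1.033 d⁻¹.
After decay, C = 4.568 × e^(−kt) = 4.568 × 0.9350 = 4.271 mg/L.
Second outfall: C = (733.0·4.271 + 100.0·17.00)/833.0 = 5.799 mg/L.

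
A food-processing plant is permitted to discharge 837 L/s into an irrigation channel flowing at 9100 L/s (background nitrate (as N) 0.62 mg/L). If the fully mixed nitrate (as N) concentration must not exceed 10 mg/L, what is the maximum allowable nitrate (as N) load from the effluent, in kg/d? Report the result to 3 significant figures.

Mass balance at the limit: 9100·0.6200 + 837.0·Cₑ = 9937·10 → Cₑ = 112.0 mg/L.
837.0 L/s = 0.8370 m³/s. Load = 0.8370 m³/s × 112.0 g/m³ × 86 400 s/d = 8098 kg/d.

8100 kg/d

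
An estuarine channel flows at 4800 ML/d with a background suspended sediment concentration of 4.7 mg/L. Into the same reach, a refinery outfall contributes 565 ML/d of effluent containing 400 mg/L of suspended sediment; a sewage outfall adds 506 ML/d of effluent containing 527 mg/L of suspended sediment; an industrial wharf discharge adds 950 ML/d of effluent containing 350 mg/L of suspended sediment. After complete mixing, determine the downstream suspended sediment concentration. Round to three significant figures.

124 mg/L

After mixing, C = (4800·4.700 + 565.0·400.0 + 506.0·527.0 + 950.0·350.0) / 6821 = 847700/6821 = 124.3 mg/L.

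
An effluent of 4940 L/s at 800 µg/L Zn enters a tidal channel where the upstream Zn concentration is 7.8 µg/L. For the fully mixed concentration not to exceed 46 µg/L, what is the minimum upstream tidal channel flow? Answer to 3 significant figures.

97500 L/s

Set C_mix = 46: (Q·7.800 + 4940·800.0) / (Q + 4940) = 46
→ Q = 4940·(800.0 − 46)/(46 − 7.800) = 97510 L/s.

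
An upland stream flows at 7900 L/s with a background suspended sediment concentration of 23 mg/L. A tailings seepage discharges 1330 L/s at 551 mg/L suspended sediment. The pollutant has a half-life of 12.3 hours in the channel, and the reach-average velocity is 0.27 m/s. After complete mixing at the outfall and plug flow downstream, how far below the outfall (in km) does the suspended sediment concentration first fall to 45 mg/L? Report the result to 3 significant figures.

After mixing, C = (7900·23.00 + 1330·551.0) / 9230 = 914500/9230 = 99.08 mg/L.
Half-life 12.3 h → k = ln 2 / 12.3 = 0.05635 h⁻¹ = 1.352 d⁻¹.
Set 99.08·exp(−k·t) = 45 → t = ln(99.08/45)/k = 50420 s = 14.01 h.
Distance = v·t = 0.27·50420 = 13610 m = 13.61 km.

13.6 km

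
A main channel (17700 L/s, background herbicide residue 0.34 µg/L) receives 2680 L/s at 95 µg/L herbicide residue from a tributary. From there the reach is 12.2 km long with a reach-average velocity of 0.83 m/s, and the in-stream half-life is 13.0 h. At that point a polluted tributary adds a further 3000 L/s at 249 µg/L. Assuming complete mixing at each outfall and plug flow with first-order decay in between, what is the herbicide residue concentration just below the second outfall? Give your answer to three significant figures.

After mixing, C = (17700·0.3400 + 2680·95.00) / 20380 = 260600/20380 = 12.79 µg/L; combined flow 20380 L/s.
Travel time t = 12.2·1000 / 0.83 = 14700 s = 4.083 h.
Half-life 13.0 h → k = ln 2 / 13.0 = 0.05332 h⁻¹ = 1.280 d⁻¹.
Applying C = C₀e^(−kt): 12.79 × 0.8044 = 10.29 µg/L.
At the second outfall, C = (20380·10.29 + 3000·249.0) / (20380 + 3000) = 40.92 µg/L.

40.9 µg/L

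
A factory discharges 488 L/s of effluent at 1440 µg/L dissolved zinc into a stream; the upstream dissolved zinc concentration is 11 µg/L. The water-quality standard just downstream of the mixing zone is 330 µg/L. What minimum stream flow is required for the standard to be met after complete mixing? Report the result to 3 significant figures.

1700 L/s

Set C_mix = 330: (Q·11.00 + 488.0·1440) / (Q + 488.0) = 330
→ Q = 488.0·(1440 − 330)/(330 − 11.00) = 1698 L/s.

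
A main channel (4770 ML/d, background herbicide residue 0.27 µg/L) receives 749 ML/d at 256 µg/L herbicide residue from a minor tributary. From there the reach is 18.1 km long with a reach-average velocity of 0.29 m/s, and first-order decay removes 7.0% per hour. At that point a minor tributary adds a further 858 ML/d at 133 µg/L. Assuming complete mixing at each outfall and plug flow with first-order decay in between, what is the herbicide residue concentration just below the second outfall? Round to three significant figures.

Mixed concentration C = ΣQC/ΣQ = (4770·0.2700 + 749.0·256.0) / 5519 = 193000/5519 = 34.98 µg/L; combined flow 5519 ML/d.
Travel time t = 18.1·1000 / 0.29 = 62410 s = 17.34 h.
7.0%/h lost → k = −ln(1 − 0.07) = 0.07257 h⁻¹.
Applying C = C₀e^(−kt): 34.98 × 0.2842 = 9.939 µg/L.
Second outfall: C = (5519·9.939 + 858.0·133.0)/6377 = 26.50 µg/L.

26.5 µg/L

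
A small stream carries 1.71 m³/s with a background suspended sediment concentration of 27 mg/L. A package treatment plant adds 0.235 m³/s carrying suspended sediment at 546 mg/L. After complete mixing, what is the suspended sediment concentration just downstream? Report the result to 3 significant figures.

Mixed concentration C = ΣQC/ΣQ = (1.710·27.00 + 0.2350·546.0) / 1.945 = 174.5/1.945 = 89.71 mg/L.

89.7 mg/L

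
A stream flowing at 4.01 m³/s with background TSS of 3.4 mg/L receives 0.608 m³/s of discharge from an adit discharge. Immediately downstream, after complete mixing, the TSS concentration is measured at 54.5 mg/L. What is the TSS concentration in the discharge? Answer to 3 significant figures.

Mass balance: 4.010·3.400 + 0.6080·Cₑ = 4.618·54.50
→ Cₑ = (4.618·54.50 − 4.010·3.400) / 0.6080 = 391.5 mg/L.

392 mg/L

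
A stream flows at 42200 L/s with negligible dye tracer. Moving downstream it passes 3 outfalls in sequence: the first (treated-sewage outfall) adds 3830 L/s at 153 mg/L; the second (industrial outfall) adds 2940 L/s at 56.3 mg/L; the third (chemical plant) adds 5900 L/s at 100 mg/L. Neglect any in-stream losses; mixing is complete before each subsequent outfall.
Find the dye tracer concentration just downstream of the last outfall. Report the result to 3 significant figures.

Below outfall 1: Q → 46030 L/s, C = (42200·0 + 3830·153.0)/46030 = 12.73 mg/L.
Below outfall 2: Q → 48970 L/s, C = (46030·12.73 + 2940·56.30)/48970 = 15.35 mg/L.
Below outfall 3: Q → 54870 L/s, C = (48970·15.35 + 5900·100.0)/54870 = 24.45 mg/L.

24.4 mg/L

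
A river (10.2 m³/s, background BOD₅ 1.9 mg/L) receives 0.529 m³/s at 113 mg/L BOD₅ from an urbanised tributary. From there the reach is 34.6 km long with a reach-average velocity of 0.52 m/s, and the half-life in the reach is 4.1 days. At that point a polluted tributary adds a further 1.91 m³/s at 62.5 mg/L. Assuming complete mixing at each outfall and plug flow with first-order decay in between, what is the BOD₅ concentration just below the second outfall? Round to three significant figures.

After mixing, C = (10.20·1.900 + 0.5290·113.0) / 10.73 = 79.16/10.73 = 7.378 mg/L; combined flow 10.73 m³/s.
Travel time t = 34.6·1000 / 0.52 = 66540 s = 18.48 h.
Half-life 4.1 d → k = ln 2 / 4.1 = 0.1691 d⁻¹.
Applying C = C₀e^(−kt): 7.378 × 0.8779 = 6.477 mg/L.
At the second outfall, C = (10.73·6.477 + 1.910·62.50) / (10.73 + 1.910) = 14.94 mg/L.

14.9 mg/L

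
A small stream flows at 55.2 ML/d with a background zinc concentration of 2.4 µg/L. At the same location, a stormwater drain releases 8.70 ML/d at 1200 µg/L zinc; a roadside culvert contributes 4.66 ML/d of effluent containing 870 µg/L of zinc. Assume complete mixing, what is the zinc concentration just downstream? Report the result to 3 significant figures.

213 µg/L

After mixing, C = (55.20·2.400 + 8.700·1200 + 4.660·870.0) / 68.56 = 14630/68.56 = 213.3 µg/L.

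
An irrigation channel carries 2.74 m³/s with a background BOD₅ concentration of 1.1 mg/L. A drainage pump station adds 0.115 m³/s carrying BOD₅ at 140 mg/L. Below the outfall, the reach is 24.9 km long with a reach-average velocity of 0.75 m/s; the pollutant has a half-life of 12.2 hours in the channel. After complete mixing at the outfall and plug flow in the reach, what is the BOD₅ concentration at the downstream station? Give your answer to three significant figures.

After mixing, C = (2.740·1.100 + 0.1150·140.0) / 2.855 = 19.11/2.855 = 6.695 mg/L.
Travel time t = 24.9·1000 / 0.75 = 33200 s = 9.222 h.
Half-life 12.2 h → k = ln 2 / 12.2 = 0.05682 h⁻¹ = 1.364 d⁻¹.
Decay over the reach: 6.695·exp(−kt) = 6.695·0.5922 = 3.965 mg/L.

3.96 mg/L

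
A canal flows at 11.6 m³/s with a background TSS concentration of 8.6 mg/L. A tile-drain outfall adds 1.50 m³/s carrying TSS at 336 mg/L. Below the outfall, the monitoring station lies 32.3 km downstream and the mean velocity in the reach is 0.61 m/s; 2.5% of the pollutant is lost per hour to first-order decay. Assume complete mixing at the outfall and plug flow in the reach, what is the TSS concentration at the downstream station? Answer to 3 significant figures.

31.8 mg/L

Mixed concentration C = ΣQC/ΣQ = (11.60·8.600 + 1.500·336.0) / 13.10 = 603.8/13.10 = 46.09 mg/L.
Travel time t = 32.3·1000 / 0.61 = 52950 s = 14.71 h.
2.5%/h lost → k = −ln(1 − 0.025) = 0.02532 h⁻¹.
After decay, C = 46.09 × e^(−kt) = 46.09 × 0.6891 = 31.76 mg/L.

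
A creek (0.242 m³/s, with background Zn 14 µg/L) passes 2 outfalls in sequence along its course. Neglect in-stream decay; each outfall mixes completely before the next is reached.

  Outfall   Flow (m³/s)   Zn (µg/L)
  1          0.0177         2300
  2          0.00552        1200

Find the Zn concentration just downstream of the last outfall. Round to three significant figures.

Below outfall 1: Q → 0.2597 m³/s, C = (0.2420·14.00 + 0.01770·2300)/0.2597 = 169.8 µg/L.
Below outfall 2: Q → 0.2652 m³/s, C = (0.2597·169.8 + 0.005520·1200)/0.2652 = 191.2 µg/L.

191 µg/L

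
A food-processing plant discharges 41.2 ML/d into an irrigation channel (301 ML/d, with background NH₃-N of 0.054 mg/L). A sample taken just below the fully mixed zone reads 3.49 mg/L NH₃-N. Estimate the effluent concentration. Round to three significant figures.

Mass balance: 301.0·0.05400 + 41.20·Cₑ = 342.2·3.490
→ Cₑ = (342.2·3.490 − 301.0·0.05400) / 41.20 = 28.59 mg/L.

28.6 mg/L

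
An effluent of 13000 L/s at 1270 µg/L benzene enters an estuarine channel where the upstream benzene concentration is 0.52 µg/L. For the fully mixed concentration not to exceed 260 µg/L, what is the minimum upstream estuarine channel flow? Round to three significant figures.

Set C_mix = 260: (Q·0.5200 + 13000·1270) / (Q + 13000) = 260
→ Q = 13000·(1270 − 260)/(260 − 0.5200) = 50600 L/s.

50600 L/s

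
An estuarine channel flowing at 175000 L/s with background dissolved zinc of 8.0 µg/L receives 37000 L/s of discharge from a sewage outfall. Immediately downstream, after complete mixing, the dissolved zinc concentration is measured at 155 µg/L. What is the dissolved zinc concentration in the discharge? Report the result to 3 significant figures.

850 µg/L

Mass balance: 175000·8.000 + 37000·Cₑ = 212000·155.0
→ Cₑ = (212000·155.0 − 175000·8.000) / 37000 = 850.3 µg/L.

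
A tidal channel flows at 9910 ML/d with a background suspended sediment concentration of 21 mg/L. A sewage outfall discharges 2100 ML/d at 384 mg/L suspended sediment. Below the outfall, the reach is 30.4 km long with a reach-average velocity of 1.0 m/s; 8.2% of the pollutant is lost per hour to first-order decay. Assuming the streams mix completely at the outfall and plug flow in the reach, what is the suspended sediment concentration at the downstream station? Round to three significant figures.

Flow-weighted average: C = (9910·21.00 + 2100·384.0) / 12010 = 1015000/12010 = 84.47 mg/L.
Travel time t = 30.4·1000 / 1.0 = 30400 s = 8.444 h.
8.2%/h lost → k = −ln(1 − 0.082) = 0.08556 h⁻¹.
First-order decay: C = 84.47·exp(−k·t) = 84.47·0.4855 = 41.01 mg/L.

41.0 mg/L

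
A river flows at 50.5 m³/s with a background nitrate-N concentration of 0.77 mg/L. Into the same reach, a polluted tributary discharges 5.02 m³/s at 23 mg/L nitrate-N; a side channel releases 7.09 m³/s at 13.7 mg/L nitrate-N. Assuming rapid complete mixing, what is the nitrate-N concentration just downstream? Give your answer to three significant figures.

4.02 mg/L

Mass balance: C = (50.50·0.7700 + 5.020·23.00 + 7.090·13.70) / 62.61 = 251.5/62.61 = 4.017 mg/L.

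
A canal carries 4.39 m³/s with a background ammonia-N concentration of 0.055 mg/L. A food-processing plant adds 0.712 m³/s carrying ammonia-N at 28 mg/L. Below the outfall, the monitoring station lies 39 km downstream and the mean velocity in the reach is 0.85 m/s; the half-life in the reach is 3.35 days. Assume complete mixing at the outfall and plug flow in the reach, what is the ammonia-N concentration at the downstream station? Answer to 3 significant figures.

Mixed concentration C = ΣQC/ΣQ = (4.390·0.05500 + 0.7120·28.00) / 5.102 = 20.18/5.102 = 3.955 mg/L.
Travel time t = 39·1000 / 0.85 = 45880 s = 12.75 h.
Half-life 3.35 d → k = ln 2 / 3.35 = 0.2069 d⁻¹.
Applying C = C₀e^(−kt): 3.955 × 0.8959 = 3.543 mg/L.

3.54 mg/L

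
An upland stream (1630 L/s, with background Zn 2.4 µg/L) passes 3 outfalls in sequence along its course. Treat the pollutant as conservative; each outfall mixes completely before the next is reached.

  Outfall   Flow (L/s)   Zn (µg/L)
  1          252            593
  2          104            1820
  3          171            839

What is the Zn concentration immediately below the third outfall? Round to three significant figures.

Outfall 1: combined Q = 1882 L/s; C = (1630·2.400 + 252.0·593.0)/1882 = 81.48 µg/L.
Outfall 2: combined Q = 1986 L/s; C = (1882·81.48 + 104.0·1820)/1986 = 172.5 µg/L.
Outfall 3: combined Q = 2157 L/s; C = (1986·172.5 + 171.0·839.0)/2157 = 225.4 µg/L.

225 µg/L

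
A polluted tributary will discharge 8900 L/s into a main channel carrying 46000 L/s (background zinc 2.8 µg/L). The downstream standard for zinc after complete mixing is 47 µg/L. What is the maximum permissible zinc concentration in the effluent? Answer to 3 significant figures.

At the limit, (Qr·Cr + Qe·Cₑ)/(Qr + Qe) = 47:
Cₑ = (54900·47 − 46000·2.800) / 8900 = 275.4 µg/L.

275 µg/L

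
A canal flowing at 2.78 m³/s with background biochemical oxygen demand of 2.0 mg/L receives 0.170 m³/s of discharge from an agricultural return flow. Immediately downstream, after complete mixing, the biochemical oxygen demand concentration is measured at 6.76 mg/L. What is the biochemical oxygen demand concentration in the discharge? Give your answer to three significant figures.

Mass balance: 2.780·2.000 + 0.1700·Cₑ = 2.950·6.760
→ Cₑ = (2.950·6.760 − 2.780·2.000) / 0.1700 = 84.60 mg/L.

84.6 mg/L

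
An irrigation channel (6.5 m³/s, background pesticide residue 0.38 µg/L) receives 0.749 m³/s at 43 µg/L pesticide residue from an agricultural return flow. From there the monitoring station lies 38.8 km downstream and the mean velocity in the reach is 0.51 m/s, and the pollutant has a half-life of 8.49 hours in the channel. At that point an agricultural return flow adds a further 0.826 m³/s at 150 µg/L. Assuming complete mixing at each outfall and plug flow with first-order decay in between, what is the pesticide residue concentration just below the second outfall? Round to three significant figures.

Conservation of mass: C = (6.500·0.3800 + 0.7490·43.00) / 7.249 = 34.68/7.249 = 4.784 µg/L; combined flow 7.249 m³/s.
Travel time t = 38.8·1000 / 0.51 = 76080 s = 21.13 h.
Half-life 8.49 h → k = ln 2 / 8.49 = 0.08164 h⁻¹ = 1.959 d⁻¹.
Applying C = C₀e^(−kt): 4.784 × 0.1781 = 0.8520 µg/L.
At the second outfall, C = (7.249·0.8520 + 0.8260·150.0) / (7.249 + 0.8260) = 16.11 µg/L.

16.1 µg/L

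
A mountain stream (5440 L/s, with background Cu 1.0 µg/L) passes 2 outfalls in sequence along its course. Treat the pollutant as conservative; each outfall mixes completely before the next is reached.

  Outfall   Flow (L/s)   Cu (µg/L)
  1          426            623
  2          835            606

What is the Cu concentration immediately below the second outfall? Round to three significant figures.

116 µg/L

Outfall 1: combined Q = 5866 L/s; C = (5440·1.000 + 426.0·623.0)/5866 = 46.17 µg/L.
Outfall 2: combined Q = 6701 L/s; C = (5866·46.17 + 835.0·606.0)/6701 = 115.9 µg/L.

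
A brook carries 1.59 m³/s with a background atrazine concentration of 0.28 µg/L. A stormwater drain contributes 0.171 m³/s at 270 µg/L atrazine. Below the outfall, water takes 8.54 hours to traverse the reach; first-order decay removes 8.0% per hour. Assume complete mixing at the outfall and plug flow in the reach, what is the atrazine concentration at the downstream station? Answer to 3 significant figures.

13.0 µg/L

Flow-weighted average: C = (1.590·0.2800 + 0.1710·270.0) / 1.761 = 46.62/1.761 = 26.47 µg/L.
8.0%/h lost → k = −ln(1 − 0.08) = 0.08338 h⁻¹.
Decay over the reach: 26.47·exp(−kt) = 26.47·0.4906 = 12.99 µg/L.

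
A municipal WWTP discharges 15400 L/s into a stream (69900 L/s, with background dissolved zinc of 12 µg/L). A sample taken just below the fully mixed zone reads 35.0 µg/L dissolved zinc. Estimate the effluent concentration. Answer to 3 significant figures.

Mass balance: 69900·12.00 + 15400·Cₑ = 85300·35.00
→ Cₑ = (85300·35.00 − 69900·12.00) / 15400 = 139.4 µg/L.

139 µg/L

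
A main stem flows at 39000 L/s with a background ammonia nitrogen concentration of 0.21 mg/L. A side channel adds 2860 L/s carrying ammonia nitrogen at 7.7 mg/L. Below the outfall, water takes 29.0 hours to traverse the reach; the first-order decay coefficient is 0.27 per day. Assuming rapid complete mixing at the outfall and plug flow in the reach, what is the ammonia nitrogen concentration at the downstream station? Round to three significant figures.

0.521 mg/L

Mixed concentration C = ΣQC/ΣQ = (39000·0.2100 + 2860·7.700) / 41860 = 30210/41860 = 0.7217 mg/L.
First-order decay: C = 0.7217·exp(−k·t) = 0.7217·0.7216 = 0.5208 mg/L.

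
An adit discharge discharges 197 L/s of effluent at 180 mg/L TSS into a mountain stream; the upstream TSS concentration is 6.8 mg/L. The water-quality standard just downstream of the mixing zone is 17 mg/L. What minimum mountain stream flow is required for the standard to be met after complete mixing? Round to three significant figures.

Set C_mix = 17: (Q·6.800 + 197.0·180.0) / (Q + 197.0) = 17
→ Q = 197.0·(180.0 − 17)/(17 − 6.800) = 3148 L/s.

3150 L/s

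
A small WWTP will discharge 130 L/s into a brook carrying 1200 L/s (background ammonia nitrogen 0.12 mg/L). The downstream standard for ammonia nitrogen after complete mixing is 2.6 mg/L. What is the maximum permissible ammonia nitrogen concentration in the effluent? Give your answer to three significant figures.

25.5 mg/L

At the limit, (Qr·Cr + Qe·Cₑ)/(Qr + Qe) = 2.6:
Cₑ = (1330·2.6 − 1200·0.1200) / 130.0 = 25.49 mg/L.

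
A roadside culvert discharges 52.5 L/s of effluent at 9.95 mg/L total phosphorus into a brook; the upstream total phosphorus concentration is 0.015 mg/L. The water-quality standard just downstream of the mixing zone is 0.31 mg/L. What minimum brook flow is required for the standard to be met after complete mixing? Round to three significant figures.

Set C_mix = 0.31: (Q·0.01500 + 52.50·9.950) / (Q + 52.50) = 0.31
→ Q = 52.50·(9.950 − 0.31)/(0.31 − 0.01500) = 1716 L/s.

1720 L/s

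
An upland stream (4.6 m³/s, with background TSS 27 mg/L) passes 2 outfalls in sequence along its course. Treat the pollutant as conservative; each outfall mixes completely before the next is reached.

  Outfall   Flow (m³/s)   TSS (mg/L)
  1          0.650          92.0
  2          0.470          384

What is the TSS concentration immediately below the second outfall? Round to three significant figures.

63.7 mg/L

After outfall 1: Q = 4.600 + 0.6500 = 5.250 m³/s; C = (4.600·27.00 + 0.6500·92.00)/5.250 = 35.05 mg/L.
After outfall 2: Q = 5.250 + 0.4700 = 5.720 m³/s; C = (5.250·35.05 + 0.4700·384.0)/5.720 = 63.72 mg/L.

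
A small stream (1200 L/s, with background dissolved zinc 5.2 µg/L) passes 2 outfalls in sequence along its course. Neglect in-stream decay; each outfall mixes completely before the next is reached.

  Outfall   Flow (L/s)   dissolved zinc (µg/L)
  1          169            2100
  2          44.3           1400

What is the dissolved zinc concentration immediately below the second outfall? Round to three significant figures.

299 µg/L

Outfall 1: combined Q = 1369 L/s; C = (1200·5.200 + 169.0·2100)/1369 = 263.8 µg/L.
Outfall 2: combined Q = 1413 L/s; C = (1369·263.8 + 44.30·1400)/1413 = 299.4 µg/L.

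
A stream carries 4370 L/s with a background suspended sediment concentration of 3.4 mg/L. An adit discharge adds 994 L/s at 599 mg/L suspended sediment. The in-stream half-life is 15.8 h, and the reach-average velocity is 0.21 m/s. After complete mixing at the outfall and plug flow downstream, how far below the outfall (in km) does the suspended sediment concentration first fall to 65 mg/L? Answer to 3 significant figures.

Mixed concentration C = ΣQC/ΣQ = (4370·3.400 + 994.0·599.0) / 5364 = 610300/5364 = 113.8 mg/L.
Half-life 15.8 h → k = ln 2 / 15.8 = 0.04387 h⁻¹ = 1.053 d⁻¹.
Set 113.8·exp(−k·t) = 65 → t = ln(113.8/65)/k = 45940 s = 12.76 h.
Distance = v·t = 0.21·45940 = 9647 m = 9.647 km.

9.65 km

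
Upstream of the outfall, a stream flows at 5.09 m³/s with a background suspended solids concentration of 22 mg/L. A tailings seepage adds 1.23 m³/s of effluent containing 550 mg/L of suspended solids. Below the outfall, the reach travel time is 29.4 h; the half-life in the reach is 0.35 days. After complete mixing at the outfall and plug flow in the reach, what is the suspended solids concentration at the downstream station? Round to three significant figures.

11.0 mg/L

After mixing, C = (5.090·22.00 + 1.230·550.0) / 6.320 = 788.5/6.320 = 124.8 mg/L.
Half-life 0.35 d → k = ln 2 / 0.35 = 1.980 d⁻¹.
Decay over the reach: 124.8·exp(−kt) = 124.8·0.08839 = 11.03 mg/L.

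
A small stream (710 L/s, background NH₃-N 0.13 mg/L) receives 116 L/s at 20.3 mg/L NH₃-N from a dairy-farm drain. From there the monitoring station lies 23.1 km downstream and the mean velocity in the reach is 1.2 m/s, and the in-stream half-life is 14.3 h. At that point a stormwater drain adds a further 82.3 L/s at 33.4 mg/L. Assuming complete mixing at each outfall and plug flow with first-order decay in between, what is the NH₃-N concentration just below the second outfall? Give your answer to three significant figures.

Flow-weighted average: C = (710.0·0.1300 + 116.0·20.30) / 826.0 = 2447/826.0 = 2.963 mg/L; combined flow 826.0 L/s.
Travel time t = 23.1·1000 / 1.2 = 19250 s = 5.347 h.
Half-life 14.3 h → k = ln 2 / 14.3 = 0.04847 h⁻¹ = 1.163 d⁻¹.
Applying C = C₀e^(−kt): 2.963 × 0.7717 = 2.286 mg/L.
Second outfall: C = (826.0·2.286 + 82.30·33.40)/908.3 = 5.105 mg/L.

5.11 mg/L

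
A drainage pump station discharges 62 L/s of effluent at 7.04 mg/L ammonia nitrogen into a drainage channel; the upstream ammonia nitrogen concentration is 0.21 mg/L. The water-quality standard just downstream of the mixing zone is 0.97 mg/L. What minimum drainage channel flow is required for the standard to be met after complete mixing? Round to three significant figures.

495 L/s

Set C_mix = 0.97: (Q·0.2100 + 62.00·7.040) / (Q + 62.00) = 0.97
→ Q = 62.00·(7.040 − 0.97)/(0.97 − 0.2100) = 495.2 L/s.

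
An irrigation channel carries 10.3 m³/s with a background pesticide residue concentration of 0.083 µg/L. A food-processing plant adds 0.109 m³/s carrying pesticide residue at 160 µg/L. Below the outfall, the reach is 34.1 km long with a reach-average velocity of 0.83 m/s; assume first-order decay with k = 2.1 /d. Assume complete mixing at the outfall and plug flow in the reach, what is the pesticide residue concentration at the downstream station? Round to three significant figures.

0.648 µg/L

Conservation of mass: C = (10.30·0.08300 + 0.1090·160.0) / 10.41 = 18.29/10.41 = 1.758 µg/L.
Travel time t = 34.1·1000 / 0.83 = 41080 s = 11.41 h.
Applying C = C₀e^(−kt): 1.758 × 0.3684 = 0.6475 µg/L.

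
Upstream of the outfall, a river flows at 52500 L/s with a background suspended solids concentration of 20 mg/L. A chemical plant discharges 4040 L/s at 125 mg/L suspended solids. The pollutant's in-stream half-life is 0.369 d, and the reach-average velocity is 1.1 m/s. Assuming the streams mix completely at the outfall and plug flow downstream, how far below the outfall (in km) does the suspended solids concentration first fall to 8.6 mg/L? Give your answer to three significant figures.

Flow-weighted average: C = (52500·20.00 + 4040·125.0) / 56540 = 1555000/56540 = 27.50 mg/L.
Half-life 0.369 d → k = ln 2 / 0.369 = 1.878 d⁻¹.
Set 27.50·exp(−k·t) = 8.6 → t = ln(27.50/8.6)/k = 53470 s = 14.85 h.
Distance = v·t = 1.1·53470 = 58820 m = 58.82 km.

58.8 km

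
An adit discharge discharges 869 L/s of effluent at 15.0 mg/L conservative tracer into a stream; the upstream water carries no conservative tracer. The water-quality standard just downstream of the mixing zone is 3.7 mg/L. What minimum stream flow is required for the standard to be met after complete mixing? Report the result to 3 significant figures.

2650 L/s

Set C_mix = 3.7: (Q·0 + 869.0·15.00) / (Q + 869.0) = 3.7
→ Q = 869.0·(15.00 − 3.7)/(3.7 − 0) = 2654 L/s.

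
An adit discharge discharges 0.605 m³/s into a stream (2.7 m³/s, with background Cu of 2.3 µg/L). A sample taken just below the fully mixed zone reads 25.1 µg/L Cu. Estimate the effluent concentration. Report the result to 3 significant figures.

127 µg/L

Mass balance: 2.700·2.300 + 0.6050·Cₑ = 3.305·25.10
→ Cₑ = (3.305·25.10 − 2.700·2.300) / 0.6050 = 126.9 µg/L.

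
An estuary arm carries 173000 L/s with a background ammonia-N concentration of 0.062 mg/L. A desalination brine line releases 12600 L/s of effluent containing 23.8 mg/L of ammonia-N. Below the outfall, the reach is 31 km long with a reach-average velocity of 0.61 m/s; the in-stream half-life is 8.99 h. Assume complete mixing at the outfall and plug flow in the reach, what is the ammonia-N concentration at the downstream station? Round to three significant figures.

Conservation of mass: C = (173000·0.06200 + 12600·23.80) / 185600 = 310600/185600 = 1.674 mg/L.
Travel time t = 31·1000 / 0.61 = 50820 s = 14.12 h.
Half-life 8.99 h → k = ln 2 / 8.99 = 0.07710 h⁻¹ = 1.850 d⁻¹.
Applying C = C₀e^(−kt): 1.674 × 0.3367 = 0.5636 mg/L.

0.564 mg/L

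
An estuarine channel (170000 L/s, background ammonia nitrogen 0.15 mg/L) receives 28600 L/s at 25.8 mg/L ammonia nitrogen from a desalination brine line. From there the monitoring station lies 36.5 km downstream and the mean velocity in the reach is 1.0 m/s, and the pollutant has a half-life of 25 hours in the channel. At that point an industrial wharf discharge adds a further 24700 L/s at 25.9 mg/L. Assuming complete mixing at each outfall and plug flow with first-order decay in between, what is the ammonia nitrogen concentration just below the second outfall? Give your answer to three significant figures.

5.45 mg/L

Mass balance: C = (170000·0.1500 + 28600·25.80) / 198600 = 763400/198600 = 3.844 mg/L; combined flow 198600 L/s.
Travel time t = 36.5·1000 / 1.0 = 36500 s = 10.14 h.
Half-life 25 h → k = ln 2 / 25 = 0.02773 h⁻¹ = 0.6654 d⁻¹.
After decay, C = 3.844 × e^(−kt) = 3.844 × 0.7549 = 2.902 mg/L.
At the second outfall, C = (198600·2.902 + 24700·25.90) / (198600 + 24700) = 5.446 mg/L.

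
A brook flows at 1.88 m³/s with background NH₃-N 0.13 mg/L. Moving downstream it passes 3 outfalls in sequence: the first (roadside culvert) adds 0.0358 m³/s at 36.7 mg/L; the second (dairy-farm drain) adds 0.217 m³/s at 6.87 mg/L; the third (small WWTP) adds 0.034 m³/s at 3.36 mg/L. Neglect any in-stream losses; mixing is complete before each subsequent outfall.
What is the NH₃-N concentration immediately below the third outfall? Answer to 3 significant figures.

1.46 mg/L

Below outfall 1: Q → 1.916 m³/s, C = (1.880·0.1300 + 0.03580·36.70)/1.916 = 0.8134 mg/L.
Below outfall 2: Q → 2.133 m³/s, C = (1.916·0.8134 + 0.2170·6.870)/2.133 = 1.430 mg/L.
Below outfall 3: Q → 2.167 m³/s, C = (2.133·1.430 + 0.03400·3.360)/2.167 = 1.460 mg/L.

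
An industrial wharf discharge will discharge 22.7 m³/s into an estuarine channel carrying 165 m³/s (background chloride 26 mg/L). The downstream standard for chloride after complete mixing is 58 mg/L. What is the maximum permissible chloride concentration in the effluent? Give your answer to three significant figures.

At the limit, (Qr·Cr + Qe·Cₑ)/(Qr + Qe) = 58:
Cₑ = (187.7·58 − 165.0·26.00) / 22.70 = 290.6 mg/L.

291 mg/L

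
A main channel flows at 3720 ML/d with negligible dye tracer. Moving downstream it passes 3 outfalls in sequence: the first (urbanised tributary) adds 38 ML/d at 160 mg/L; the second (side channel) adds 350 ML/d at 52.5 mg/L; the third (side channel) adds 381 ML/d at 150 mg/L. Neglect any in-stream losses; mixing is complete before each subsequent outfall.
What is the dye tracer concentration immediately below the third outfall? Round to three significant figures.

18.2 mg/L

Below outfall 1: Q → 3758 ML/d, C = (3720·0 + 38.00·160.0)/3758 = 1.618 mg/L.
Below outfall 2: Q → 4108 ML/d, C = (3758·1.618 + 350.0·52.50)/4108 = 5.953 mg/L.
Below outfall 3: Q → 4489 ML/d, C = (4108·5.953 + 381.0·150.0)/4489 = 18.18 mg/L.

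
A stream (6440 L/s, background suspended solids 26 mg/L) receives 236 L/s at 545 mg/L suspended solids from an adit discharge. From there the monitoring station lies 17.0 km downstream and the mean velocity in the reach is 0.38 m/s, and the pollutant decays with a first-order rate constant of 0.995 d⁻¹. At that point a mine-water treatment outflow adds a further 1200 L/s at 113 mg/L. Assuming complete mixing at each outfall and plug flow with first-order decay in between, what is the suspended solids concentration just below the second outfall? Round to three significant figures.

39.7 mg/L

After mixing, C = (6440·26.00 + 236.0·545.0) / 6676 = 296100/6676 = 44.35 mg/L; combined flow 6676 L/s.
Travel time t = 17.0·1000 / 0.38 = 44740 s = 12.43 h.
First-order decay: C = 44.35·exp(−k·t) = 44.35·0.5974 = 26.49 mg/L.
Second outfall: C = (6676·26.49 + 1200·113.0)/7876 = 39.67 mg/L.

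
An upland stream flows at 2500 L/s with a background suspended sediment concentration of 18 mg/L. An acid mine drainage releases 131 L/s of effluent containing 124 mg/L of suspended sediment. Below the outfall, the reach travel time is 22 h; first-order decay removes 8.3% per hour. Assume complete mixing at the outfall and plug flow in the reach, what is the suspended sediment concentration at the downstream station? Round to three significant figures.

3.46 mg/L

Conservation of mass: C = (2500·18.00 + 131.0·124.0) / 2631 = 61240/2631 = 23.28 mg/L.
8.3%/h lost → k = −ln(1 − 0.083) = 0.08665 h⁻¹.
Applying C = C₀e^(−kt): 23.28 × 0.1486 = 3.460 mg/L.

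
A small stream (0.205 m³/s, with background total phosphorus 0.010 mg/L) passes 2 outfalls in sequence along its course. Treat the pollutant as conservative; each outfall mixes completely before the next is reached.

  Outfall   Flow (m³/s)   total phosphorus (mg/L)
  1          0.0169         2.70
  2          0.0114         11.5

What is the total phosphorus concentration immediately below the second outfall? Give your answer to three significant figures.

0.766 mg/L

Outfall 1: combined Q = 0.2219 m³/s; C = (0.2050·0.01000 + 0.01690·2.700)/0.2219 = 0.2149 mg/L.
Outfall 2: combined Q = 0.2333 m³/s; C = (0.2219·0.2149 + 0.01140·11.50)/0.2333 = 0.7663 mg/L.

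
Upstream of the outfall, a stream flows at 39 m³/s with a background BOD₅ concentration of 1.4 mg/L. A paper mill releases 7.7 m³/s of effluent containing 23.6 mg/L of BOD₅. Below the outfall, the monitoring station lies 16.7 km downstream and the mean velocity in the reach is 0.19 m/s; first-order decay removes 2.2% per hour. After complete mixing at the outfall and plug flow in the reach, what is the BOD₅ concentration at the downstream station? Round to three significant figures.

Mass balance: C = (39.00·1.400 + 7.700·23.60) / 46.70 = 236.3/46.70 = 5.060 mg/L.
Travel time t = 16.7·1000 / 0.19 = 87890 s = 24.42 h.
2.2%/h lost → k = −ln(1 − 0.022) = 0.02225 h⁻¹.
Decay over the reach: 5.060·exp(−kt) = 5.060·0.5809 = 2.940 mg/L.

2.94 mg/L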